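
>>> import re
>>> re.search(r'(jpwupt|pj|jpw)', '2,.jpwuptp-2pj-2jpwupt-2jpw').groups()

('jpwupt',)

Alternation isn't longest-match — the leftmost alternative that fits at this position is chosen.
`re.search` scans for the first position where the pattern succeeds.
The match spans [3:9] → 'jpwupt'.
Captured: group 1 = 'jpwupt'.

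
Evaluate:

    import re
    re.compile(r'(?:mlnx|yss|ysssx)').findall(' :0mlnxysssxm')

['mlnx', 'yss']

The regex engine tests alternatives in the order written; an earlier branch that matches wins even if a later one would match more.
Walking the string: at [3:7] → 'mlnx'; at [7:10] → 'yss'.
No capturing groups, so `findall` returns the 2 full match strings.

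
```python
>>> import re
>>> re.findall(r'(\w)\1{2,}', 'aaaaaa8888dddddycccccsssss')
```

['a', '8', 'd', 'c', 's']

`\1` is not a pattern — it's the concrete string captured by group 1, re-applied verbatim.
With a single group, `findall` returns only what that group captured — 5 items.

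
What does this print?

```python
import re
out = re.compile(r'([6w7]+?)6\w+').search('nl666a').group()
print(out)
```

666a

The match spans [2:6] → '666a'.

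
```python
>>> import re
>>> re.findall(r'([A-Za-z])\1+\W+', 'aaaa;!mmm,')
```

['a', 'm']

After group 1 captures some text, `\1` only succeeds where that same text appears again.
`findall` collects group 1 from each match (2 total).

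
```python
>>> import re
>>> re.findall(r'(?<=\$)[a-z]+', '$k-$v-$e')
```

['k', 'v', 'e']

Lookahead/lookbehind check context without consuming it, so the matched span excludes the asserted characters.
Walking the string: at [1:2] → 'k'; at [4:5] → 'v'; at [7:8] → 'e'.
`findall` yields the raw match text (3 of them) because the pattern has no groups.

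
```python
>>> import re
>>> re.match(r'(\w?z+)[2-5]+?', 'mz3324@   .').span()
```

Pattern: optionally a word character, then one or more of a literal 'z' (captured); then one or more of a character in [2-5] (lazy).
A `+?`/`*?`/`{m,n}?` starts at its minimum and grows only as far as needed for what follows to match.
`match` is anchored at position 0; if the pattern doesn't fit there, it returns None.
The match spans [0:3] → 'mz3'.
Captured: group 1 = 'mz'.

(0, 3)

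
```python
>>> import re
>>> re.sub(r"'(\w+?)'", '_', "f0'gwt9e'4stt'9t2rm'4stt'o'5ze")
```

Every occurrence is swapped for '_'.

'f0_4stt_4stt_5ze'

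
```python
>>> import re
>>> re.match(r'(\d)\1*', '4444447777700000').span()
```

(0, 6)

The backreference `\1` re-matches whatever the first group consumed, character for character.
`re.match` won't scan ahead — the pattern has to work from the very first character.
The match spans [0:6] → '444444'.
Captured: group 1 = '4'.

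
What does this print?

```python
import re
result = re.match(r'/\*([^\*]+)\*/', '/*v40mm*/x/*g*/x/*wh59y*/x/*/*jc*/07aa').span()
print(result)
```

`match` is anchored at position 0; if the pattern doesn't fit there, it returns None.
The match spans [0:9] → '/*v40mm*/'.
Captured: group 1 = 'v40mm'.

(0, 9)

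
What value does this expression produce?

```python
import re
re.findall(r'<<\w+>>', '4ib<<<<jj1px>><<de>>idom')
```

Scanning left to right: at [5:14] → '<<jj1px>>'; at [14:20] → '<<de>>'.
With no groups in the pattern, `findall` gives back each whole match — 2 here.

['<<jj1px>>', '<<de>>']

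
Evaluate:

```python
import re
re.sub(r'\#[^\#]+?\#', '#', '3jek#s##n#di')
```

Matches: at [4:7] → '#s#'; at [7:10] → '#n#'.
`sub` substitutes '#' at each match site.

'3jek##di'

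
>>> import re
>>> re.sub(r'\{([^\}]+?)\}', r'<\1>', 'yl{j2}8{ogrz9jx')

`\1` in the replacement pulls in group 1's text for each match.

'yl<j2>8{ogrz9jx'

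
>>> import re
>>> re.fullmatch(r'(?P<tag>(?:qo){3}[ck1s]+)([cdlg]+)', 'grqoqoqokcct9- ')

None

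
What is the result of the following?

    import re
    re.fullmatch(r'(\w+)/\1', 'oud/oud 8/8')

`fullmatch` succeeds only if the pattern covers the string from start to end.
Here the string isn't matched end-to-end, so the call returns None.

None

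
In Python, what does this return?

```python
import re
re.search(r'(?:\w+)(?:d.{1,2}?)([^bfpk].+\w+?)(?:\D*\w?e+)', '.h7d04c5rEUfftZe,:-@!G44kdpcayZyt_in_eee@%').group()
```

The pattern matches one or more of a word character (non-capturing group); then the literal 'd', then 1 to 2 of any character (lazy) (non-capturing group); then any character except [bfpk], then one or more of any character, then one or more of a word character (lazy) (captured); then zero or more of a non-digit, then optionally a word character, then one or more of a literal 'e' (non-capturing group).
`search` walks the string left to right and returns the first match it finds.
The match spans [1:40] → 'h7d04c5rEUfftZe,:-@!G44kdpcayZyt_in_eee'.
Captured: group 1 = '4c5rEUfftZe,:-@!G44kdpcayZyt_in_ee'.

'h7d04c5rEUfftZe,:-@!G44kdpcayZyt_in_eee'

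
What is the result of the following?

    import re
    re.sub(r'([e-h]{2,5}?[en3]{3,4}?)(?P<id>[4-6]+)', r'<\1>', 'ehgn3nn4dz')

'<ehgn3nn>dz'

This matches 2 to 5 of a character in [e-h] (lazy), then 3 to 4 of one of [en3] (lazy) (captured); then one or more of a character in [4-6] (captured as 'id').
Matches: at [0:8] → 'ehgn3nn4'.
The replacement refers to a captured group, so each match is rewritten using its own captured text.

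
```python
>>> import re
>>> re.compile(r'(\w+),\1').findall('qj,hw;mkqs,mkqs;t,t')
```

['mkqs', 't']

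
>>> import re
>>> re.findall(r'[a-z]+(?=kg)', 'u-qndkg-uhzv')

['qnd']

Lookahead/lookbehind check context without consuming it, so the matched span excludes the asserted characters.
Matches: at [2:5] → 'qnd'.
With no groups in the pattern, `findall` gives back each whole match — 1 here.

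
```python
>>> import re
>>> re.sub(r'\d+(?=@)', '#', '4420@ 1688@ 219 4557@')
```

The `(?=…)`/`(?<=…)` assertion just peeks at neighbouring text; it doesn't advance the match position.
Each match is replaced by '#'.

'#@ #@ 219 #@'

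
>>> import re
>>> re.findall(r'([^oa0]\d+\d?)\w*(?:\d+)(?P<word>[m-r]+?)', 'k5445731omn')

Pattern: any character except [oa0], then one or more of a digit, then optionally a digit (captured); then zero or more of a word character; then one or more of a digit (non-capturing group); then one or more of a character in [m-r] (lazy) (captured as 'word').
Lazy quantifiers expand one character at a time until the remainder of the pattern can match.
Walking the string: at [0:9] match 'k5445731o', groups = ('k544573', 'o').
`findall` packs the 2 group values into a tuple for every match.

[('k544573', 'o')]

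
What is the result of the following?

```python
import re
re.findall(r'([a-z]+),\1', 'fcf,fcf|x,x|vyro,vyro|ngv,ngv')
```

The backreference `\1` re-matches whatever the first group consumed, character for character.
One capturing group, so `findall` returns just the captured substring from each match — 4 in all.

['fcf', 'x', 'vyro', 'ngv']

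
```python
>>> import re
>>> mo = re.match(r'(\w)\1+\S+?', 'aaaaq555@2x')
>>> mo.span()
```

`re.match` won't scan ahead — the pattern has to work from the very first character.
The match spans [0:5] → 'aaaaq'.

(0, 5)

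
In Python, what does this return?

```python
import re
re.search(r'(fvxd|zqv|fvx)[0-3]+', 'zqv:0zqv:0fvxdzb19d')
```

None

Unlike `match`, `search` isn't anchored — it looks for the pattern anywhere in the string.
Here no position works, so the call returns None.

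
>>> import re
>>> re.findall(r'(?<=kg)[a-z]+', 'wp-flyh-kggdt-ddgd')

['gdt']

Because the assertion is zero-width, the text it checks is not consumed and won't appear in the result.
Walking the string: at [10:13] → 'gdt'.
No capturing groups, so `findall` returns the 1 full match string.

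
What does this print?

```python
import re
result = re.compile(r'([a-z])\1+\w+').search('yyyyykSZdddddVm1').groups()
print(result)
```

The match spans [0:16] → 'yyyyykSZdddddVm1'.
Captured: group 1 = 'y'.

('y',)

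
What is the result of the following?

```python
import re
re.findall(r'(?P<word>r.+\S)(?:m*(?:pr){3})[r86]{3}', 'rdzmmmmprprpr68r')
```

['rdzmmmm']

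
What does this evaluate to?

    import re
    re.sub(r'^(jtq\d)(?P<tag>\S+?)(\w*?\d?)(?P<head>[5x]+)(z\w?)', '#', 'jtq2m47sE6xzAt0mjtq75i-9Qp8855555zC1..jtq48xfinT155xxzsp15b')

'#t0mjtq75i-9Qp8855555zC1..jtq48xfinT155xxzsp15b'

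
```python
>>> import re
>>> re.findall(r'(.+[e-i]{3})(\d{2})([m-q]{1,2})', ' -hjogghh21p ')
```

The pattern matches one or more of any character, then exactly 3 of a character in [e-i] (captured); then exactly 2 of a digit (captured); then 1 to 2 of a character in [m-q] (captured).
Matches: at [0:12] match ' -hjogghh21p', groups = (' -hjogghh', '21', 'p').
With 3 capturing groups, `findall` returns a 3-tuple per match.

[(' -hjogghh', '21', 'p')]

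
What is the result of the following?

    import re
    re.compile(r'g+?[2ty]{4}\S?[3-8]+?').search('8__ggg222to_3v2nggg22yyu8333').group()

The match spans [16:25] → 'ggg22yyu8'.

'ggg22yyu8'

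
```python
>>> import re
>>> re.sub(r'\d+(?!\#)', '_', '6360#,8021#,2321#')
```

'_0#,_1#,_1#'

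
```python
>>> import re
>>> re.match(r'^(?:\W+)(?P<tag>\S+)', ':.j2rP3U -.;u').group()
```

':.j2rP3U'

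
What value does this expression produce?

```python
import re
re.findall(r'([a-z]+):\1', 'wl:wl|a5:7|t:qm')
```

['wl']

`\1` is not a pattern — it's the concrete string captured by group 1, re-applied verbatim.
Scanning left to right: at [0:5] match 'wl:wl', group 1 = 'wl'.
With a single group, `findall` returns only what that group captured — 1 item.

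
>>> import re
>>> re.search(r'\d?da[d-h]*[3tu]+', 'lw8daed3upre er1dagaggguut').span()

(2, 9)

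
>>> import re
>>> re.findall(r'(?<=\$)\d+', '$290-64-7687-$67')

['290', '67']

The positive lookaround only admits positions where the adjacent text matches; those characters stay outside the span.
Scanning left to right: at [1:4] → '290'; at [14:16] → '67'.
No capturing groups, so `findall` returns the 2 full match strings.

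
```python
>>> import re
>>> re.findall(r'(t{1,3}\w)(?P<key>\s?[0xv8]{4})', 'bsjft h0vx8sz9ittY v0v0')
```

[('ttY', ' v0v0')]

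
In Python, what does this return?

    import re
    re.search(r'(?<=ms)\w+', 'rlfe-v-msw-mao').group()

'w'

Lookahead/lookbehind check context without consuming it, so the matched span excludes the asserted characters.
`search` walks the string left to right and returns the first match it finds.
The match spans [9:10] → 'w'.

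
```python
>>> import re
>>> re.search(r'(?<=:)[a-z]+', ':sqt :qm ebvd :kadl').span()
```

(1, 4)

The lookaround is zero-width — it requires the adjacent text to match without consuming it, so the asserted text isn't part of the match.
`search` walks the string left to right and returns the first match it finds.
The match spans [1:4] → 'sqt'.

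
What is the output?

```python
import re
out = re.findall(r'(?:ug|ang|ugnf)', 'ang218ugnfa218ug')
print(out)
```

['ang', 'ug', 'ug']

The regex engine tests alternatives in the order written; an earlier branch that matches wins even if a later one would match more.
`findall` yields the raw match text (3 of them) because the pattern has no groups.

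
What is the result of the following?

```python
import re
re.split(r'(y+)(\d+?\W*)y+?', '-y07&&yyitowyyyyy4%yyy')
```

['-', 'y', '07&&', 'yitow', 'yyyyy', '4%', 'yy']

A `+?`/`*?`/`{m,n}?` starts at its minimum and grows only as far as needed for what follows to match.
The group in the pattern means `split` returns the separators' captures alongside the pieces.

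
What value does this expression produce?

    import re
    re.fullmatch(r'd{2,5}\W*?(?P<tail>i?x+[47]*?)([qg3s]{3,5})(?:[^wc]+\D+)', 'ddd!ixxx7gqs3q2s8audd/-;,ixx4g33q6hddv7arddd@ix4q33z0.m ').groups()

('ixxx7', 'gqs3q')

The pattern matches 2 to 5 of a literal 'd', then zero or more of a non-word character (lazy); then optionally the literal 'i', then one or more of a literal 'x', then zero or more of one of [47] (lazy) (captured as 'tail'); then 3 to 5 of one of [qg3s] (captured); then one or more of any character except [wc], then one or more of a non-digit (non-capturing group).
`fullmatch` succeeds only if the pattern covers the string from start to end.
The match spans [0:56] → 'ddd!ixxx7gqs3q2s8audd/-;,ixx4g33q6hddv7arddd@ix4q33z0.m '.
Captured: group 1 = 'ixxx7', group 2 = 'gqs3q'.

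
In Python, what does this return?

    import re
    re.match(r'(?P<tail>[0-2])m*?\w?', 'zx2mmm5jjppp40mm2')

Pattern: a character in [0-2] (captured as 'tail'); then zero or more of a literal 'm' (lazy), then optionally a word character.
With `match`, the pattern is implicitly anchored at the beginning.
Here the string doesn't start with a match, so the call returns None.

None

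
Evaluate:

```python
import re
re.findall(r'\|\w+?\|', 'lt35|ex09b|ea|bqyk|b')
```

['|ex09b|', '|bqyk|']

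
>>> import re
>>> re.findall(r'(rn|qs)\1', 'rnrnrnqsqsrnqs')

After group 1 captures some text, `\1` only succeeds where that same text appears again.
Because there's exactly one group, `findall` drops the full match and keeps group 1 from each hit.

['rn', 'qs']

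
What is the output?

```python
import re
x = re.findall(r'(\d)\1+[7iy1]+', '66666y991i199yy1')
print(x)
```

The backreference `\1` re-matches whatever the first group consumed, character for character.
Matches: at [0:6] match '66666y', group 1 = '6'; at [6:11] match '991i1', group 1 = '9'; at [11:16] match '99yy1', group 1 = '9'.
One capturing group, so `findall` returns just the captured substring from each match — 3 in all.

['6', '9', '9']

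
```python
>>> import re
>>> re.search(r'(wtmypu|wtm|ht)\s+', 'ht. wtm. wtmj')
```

None

Here nothing in the string fits, so the call returns None.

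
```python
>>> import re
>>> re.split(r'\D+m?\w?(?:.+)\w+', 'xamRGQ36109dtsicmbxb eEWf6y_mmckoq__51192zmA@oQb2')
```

['', '']

The pattern matches one or more of a non-digit, then optionally the literal 'm', then optionally a word character; then one or more of any character (non-capturing group); then one or more of a word character.
The string is cut at each match, leaving 2 pieces.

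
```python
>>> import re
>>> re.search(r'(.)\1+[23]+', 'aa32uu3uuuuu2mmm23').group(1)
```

'a'

The match spans [0:4] → 'aa32'.
Captured: group 1 = 'a'.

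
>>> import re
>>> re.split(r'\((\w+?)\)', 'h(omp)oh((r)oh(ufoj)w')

['h', 'omp', 'oh(', 'r', 'oh', 'ufoj', 'w']

Matches to split on: at [1:6] → '(omp)'; at [9:12] → '(r)'; at [14:20] → '(ufoj)'.
Because the pattern has a capturing group, `split` also inserts each captured text between the pieces.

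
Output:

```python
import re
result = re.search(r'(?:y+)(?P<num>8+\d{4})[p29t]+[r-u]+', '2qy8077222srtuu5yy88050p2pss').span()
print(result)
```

Pattern: one or more of a literal 'y' (non-capturing group); then one or more of the literal '8', then exactly 4 of a digit (captured as 'num'); then one or more of one of [p29t]; then one or more of a character in [r-u].
The match spans [2:15] → 'y8077222srtuu'.

(2, 15)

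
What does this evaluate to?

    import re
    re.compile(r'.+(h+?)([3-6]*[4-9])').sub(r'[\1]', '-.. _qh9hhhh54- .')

Each match is replaced using the text its own group 1 captured.

'[h]- .'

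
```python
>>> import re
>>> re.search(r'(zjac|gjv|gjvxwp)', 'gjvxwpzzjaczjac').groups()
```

The regex engine tests alternatives in the order written; an earlier branch that matches wins even if a later one would match more.
Unlike `match`, `search` isn't anchored — it looks for the pattern anywhere in the string.
The match spans [0:3] → 'gjv'.
Captured: group 1 = 'gjv'.

('gjv',)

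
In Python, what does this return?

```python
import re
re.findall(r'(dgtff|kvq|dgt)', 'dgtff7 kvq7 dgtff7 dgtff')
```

Branches in `(...|...)` are attempted left-to-right; the first branch that allows the whole pattern to succeed is taken.
Matches: at [0:5] match 'dgtff', group 1 = 'dgtff'; at [7:10] match 'kvq', group 1 = 'kvq'; at [12:17] match 'dgtff', group 1 = 'dgtff'; at [19:24] match 'dgtff', group 1 = 'dgtff'.
One capturing group, so `findall` returns just the captured substring from each match — 4 in all.

['dgtff', 'kvq', 'dgtff', 'dgtff']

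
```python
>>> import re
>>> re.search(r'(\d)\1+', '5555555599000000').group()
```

The backreference `\1` re-matches whatever the first group consumed, character for character.
`search` walks the string left to right and returns the first match it finds.
The match spans [0:8] → '55555555'.
Captured: group 1 = '5'.

'55555555'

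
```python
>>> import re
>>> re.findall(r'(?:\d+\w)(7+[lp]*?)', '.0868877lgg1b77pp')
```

['7', '77']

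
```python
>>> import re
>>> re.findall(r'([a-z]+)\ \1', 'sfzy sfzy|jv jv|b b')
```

After group 1 captures some text, `\1` only succeeds where that same text appears again.
Because there's exactly one group, `findall` drops the full match and keeps group 1 from each hit.

['sfzy', 'jv', 'b']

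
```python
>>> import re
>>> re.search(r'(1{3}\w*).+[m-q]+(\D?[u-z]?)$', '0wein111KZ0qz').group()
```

The pattern matches exactly 3 of the literal '1', then zero or more of a word character (captured); then one or more of any character, then one or more of a character in [m-q]; then optionally a non-digit, then optionally a character in [u-z] (captured); then anchored at the end.
`re.search` tries every starting position until one works.
The match spans [5:13] → '111KZ0qz'.
Captured: group 1 = '111KZ', group 2 = 'z'.

'111KZ0qz'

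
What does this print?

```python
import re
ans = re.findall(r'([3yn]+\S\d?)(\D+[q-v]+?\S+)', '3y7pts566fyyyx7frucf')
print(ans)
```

[('3y7', 'pts566fyyyx7frucf')]

Pattern: one or more of one of [3yn], then a non-whitespace character, then optionally a digit (captured); then one or more of a non-digit, then one or more of a character in [q-v] (lazy), then one or more of a non-whitespace character (captured).
Scanning left to right: at [0:20] match '3y7pts566fyyyx7frucf', groups = ('3y7', 'pts566fyyyx7frucf').
With 2 capturing groups, `findall` returns a 2-tuple per match.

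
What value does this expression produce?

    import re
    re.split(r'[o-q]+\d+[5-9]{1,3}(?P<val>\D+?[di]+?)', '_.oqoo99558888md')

['_.', 'md', '']

`re.split` interleaves the captured-group text with the surrounding fragments.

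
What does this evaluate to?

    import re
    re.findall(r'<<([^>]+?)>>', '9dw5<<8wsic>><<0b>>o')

Matches: at [4:13] match '<<8wsic>>', group 1 = '8wsic'; at [13:19] match '<<0b>>', group 1 = '0b'.
With a single group, `findall` returns only what that group captured — 2 items.

['8wsic', '0b']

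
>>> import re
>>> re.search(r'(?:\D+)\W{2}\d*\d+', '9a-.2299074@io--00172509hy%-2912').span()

(1, 11)

The pattern matches one or more of a non-digit (non-capturing group); then exactly 2 of a non-word character, then zero or more of a digit; then one or more of a digit.
`search` walks the string left to right and returns the first match it finds.
The match spans [1:11] → 'a-.2299074'.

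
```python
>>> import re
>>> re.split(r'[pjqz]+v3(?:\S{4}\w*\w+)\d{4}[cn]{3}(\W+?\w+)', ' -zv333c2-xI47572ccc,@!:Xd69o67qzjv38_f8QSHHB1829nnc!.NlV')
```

[' -zv333c2-xI47572ccc,@!:Xd69o67', '!.NlV', '']

This matches one or more of one of [pjqz], then the literal 'v3'; then exactly 4 of a non-whitespace character, then zero or more of a word character, then one or more of a word character (non-capturing group); then exactly 4 of a digit, then exactly 3 of one of [cn]; then one or more of a non-word character (lazy), then one or more of a word character (captured).
With a capturing group present, the delimiter's captured portion is kept in the result list.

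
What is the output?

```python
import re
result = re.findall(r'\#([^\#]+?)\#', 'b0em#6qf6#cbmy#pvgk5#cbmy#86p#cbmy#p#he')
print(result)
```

['6qf6', 'pvgk5', '86p', 'p']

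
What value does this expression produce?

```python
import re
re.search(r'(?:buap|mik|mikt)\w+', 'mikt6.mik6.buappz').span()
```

(0, 5)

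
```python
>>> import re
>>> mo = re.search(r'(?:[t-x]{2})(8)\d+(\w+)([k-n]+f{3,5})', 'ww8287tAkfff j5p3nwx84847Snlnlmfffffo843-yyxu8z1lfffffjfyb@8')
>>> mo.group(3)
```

'kfff'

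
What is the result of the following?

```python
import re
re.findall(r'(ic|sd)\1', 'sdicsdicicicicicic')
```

['ic', 'ic', 'ic']

The backreference `\1` re-matches whatever the first group consumed, character for character.
Scanning left to right: at [6:10] match 'icic', group 1 = 'ic'; at [10:14] match 'icic', group 1 = 'ic'; at [14:18] match 'icic', group 1 = 'ic'.
With a single group, `findall` returns only what that group captured — 3 items.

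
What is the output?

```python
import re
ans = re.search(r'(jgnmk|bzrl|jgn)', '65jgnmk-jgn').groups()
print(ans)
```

('jgnmk',)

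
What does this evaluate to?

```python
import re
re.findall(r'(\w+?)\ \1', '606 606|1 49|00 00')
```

After group 1 captures some text, `\1` only succeeds where that same text appears again.
`findall` collects group 1 from each match (2 total).

['606', '00']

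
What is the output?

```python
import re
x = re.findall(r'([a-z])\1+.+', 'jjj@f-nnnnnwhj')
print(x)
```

['j']

After group 1 captures some text, `\1` only succeeds where that same text appears again.
Because there's exactly one group, `findall` drops the full match and keeps group 1 from the one hit.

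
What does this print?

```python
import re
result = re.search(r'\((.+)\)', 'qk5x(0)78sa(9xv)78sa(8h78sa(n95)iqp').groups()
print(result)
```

('0)78sa(9xv)78sa(8h78sa(n95',)

`search` walks the string left to right and returns the first match it finds.
The match spans [4:32] → '(0)78sa(9xv)78sa(8h78sa(n95)'.
Captured: group 1 = '0)78sa(9xv)78sa(8h78sa(n95'.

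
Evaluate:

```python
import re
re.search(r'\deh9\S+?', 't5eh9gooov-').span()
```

(1, 6)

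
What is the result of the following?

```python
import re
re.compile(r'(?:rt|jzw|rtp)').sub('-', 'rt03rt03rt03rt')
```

'-03-03-03-'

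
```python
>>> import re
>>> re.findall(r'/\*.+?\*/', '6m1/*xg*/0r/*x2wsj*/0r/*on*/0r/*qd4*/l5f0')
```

['/*xg*/', '/*x2wsj*/', '/*on*/', '/*qd4*/']

Lazy quantifiers expand one character at a time until the remainder of the pattern can match.
Walking the string: at [3:9] → '/*xg*/'; at [11:20] → '/*x2wsj*/'; at [22:28] → '/*on*/'; at [30:37] → '/*qd4*/'.
`findall` yields the raw match text (4 of them) because the pattern has no groups.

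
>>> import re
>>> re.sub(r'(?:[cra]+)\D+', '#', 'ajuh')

Each match is replaced by '#'.

'#'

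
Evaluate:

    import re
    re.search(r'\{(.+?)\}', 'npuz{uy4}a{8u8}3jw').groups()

Unlike `match`, `search` isn't anchored — it looks for the pattern anywhere in the string.
The match spans [4:9] → '{uy4}'.
Captured: group 1 = 'uy4'.

('uy4',)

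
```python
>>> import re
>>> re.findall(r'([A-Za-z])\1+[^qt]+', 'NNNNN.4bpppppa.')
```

The backreference `\1` re-matches whatever the first group consumed, character for character.
Matches: at [0:15] match 'NNNNN.4bpppppa.', group 1 = 'N'.
One capturing group, so `findall` returns just the captured substring from the one match — 1 in all.

['N']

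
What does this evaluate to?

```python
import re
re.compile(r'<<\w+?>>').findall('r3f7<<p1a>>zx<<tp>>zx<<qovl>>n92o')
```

['<<p1a>>', '<<tp>>', '<<qovl>>']

Scanning left to right: at [4:11] → '<<p1a>>'; at [13:19] → '<<tp>>'; at [21:29] → '<<qovl>>'.
No capturing groups, so `findall` returns the 3 full match strings.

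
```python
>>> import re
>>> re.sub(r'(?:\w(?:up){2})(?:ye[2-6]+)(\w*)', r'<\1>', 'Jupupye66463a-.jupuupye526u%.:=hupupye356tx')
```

'<a>-.jupuupye526u%.:=<tx>'

Each match is replaced using the text its own group 1 captured.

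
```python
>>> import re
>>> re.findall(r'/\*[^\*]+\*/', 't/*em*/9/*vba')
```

['/*em*/']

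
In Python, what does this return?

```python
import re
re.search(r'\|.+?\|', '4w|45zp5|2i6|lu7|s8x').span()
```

(2, 9)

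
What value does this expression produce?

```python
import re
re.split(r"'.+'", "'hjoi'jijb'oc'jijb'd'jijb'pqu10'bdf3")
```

['', 'bdf3']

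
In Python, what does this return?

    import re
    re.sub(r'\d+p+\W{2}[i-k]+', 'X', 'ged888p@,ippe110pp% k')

'gedXppeX'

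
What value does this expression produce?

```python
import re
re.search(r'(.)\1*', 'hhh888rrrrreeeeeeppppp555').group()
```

'hhh'

`\1` is not a pattern — it's the concrete string captured by group 1, re-applied verbatim.
`re.search` tries every starting position until one works.
The match spans [0:3] → 'hhh'.
Captured: group 1 = 'h'.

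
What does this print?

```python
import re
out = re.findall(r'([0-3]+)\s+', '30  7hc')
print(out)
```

This matches one or more of a character in [0-3] (captured); then one or more of whitespace.
Matches: at [0:4] match '30  ', group 1 = '30'.
`findall` collects group 1 from the one match (1 total).

['30']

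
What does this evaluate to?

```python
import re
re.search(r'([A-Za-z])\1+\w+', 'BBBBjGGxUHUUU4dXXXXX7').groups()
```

('B',)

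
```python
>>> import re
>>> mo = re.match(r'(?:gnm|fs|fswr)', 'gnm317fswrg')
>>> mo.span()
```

`re.match` won't scan ahead — the pattern has to work from the very first character.
The match spans [0:3] → 'gnm'.

(0, 3)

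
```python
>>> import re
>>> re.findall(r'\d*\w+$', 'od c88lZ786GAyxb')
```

['c88lZ786GAyxb']

Pattern: zero or more of a digit; then one or more of a word character; then anchored at the end.
Scanning left to right: at [3:16] → 'c88lZ786GAyxb'.
Since nothing is captured, `findall` lists the 1 matched substring directly.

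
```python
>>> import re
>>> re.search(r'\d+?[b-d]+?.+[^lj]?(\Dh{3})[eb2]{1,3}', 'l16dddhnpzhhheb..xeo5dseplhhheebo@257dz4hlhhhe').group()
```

'16dddhnpzhhheb..xeo5dseplhhheebo@257dz4hlhhhe'

This matches one or more of a digit (lazy); then one or more of a character in [b-d] (lazy), then one or more of any character, then optionally any character except [lj]; then a non-digit, then exactly 3 of the literal 'h' (captured); then 1 to 3 of one of [eb2].
The match spans [1:46] → '16dddhnpzhhheb..xeo5dseplhhheebo@257dz4hlhhhe'.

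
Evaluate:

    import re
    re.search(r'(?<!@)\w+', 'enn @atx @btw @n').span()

Because the assertion is negative and zero-width, positions next to the forbidden text are skipped.
The match spans [0:3] → 'enn'.

(0, 3)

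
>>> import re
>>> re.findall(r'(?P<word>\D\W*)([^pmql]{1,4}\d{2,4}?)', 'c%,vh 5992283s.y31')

Pattern: a non-digit, then zero or more of a non-word character (captured as 'word'); then 1 to 4 of any character except [pmql], then 2 to 4 of a digit (lazy) (captured).
Because the quantifier is non-greedy, it stops expanding at the earliest point where the rest of the pattern can succeed.
Matches: at [0:9] match 'c%,vh 599', groups = ('c%,', 'vh 599'); at [13:18] match 's.y31', groups = ('s.', 'y31').
`findall` packs the 2 group values into a tuple for every match.

[('c%,', 'vh 599'), ('s.', 'y31')]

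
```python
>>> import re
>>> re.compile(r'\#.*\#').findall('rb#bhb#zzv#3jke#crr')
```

['#bhb#zzv#3jke#']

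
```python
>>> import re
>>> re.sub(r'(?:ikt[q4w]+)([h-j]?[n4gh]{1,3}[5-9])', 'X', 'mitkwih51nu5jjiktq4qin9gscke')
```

'mitkwih51nu5jjXgscke'

This matches the literal 'ikt', then one or more of one of [q4w] (non-capturing group); then optionally a character in [h-j], then 1 to 3 of one of [n4gh], then a character in [5-9] (captured).
`sub` substitutes 'X' at each match site.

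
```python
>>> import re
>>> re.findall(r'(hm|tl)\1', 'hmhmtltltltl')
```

`\1` has to match the exact text group 1 already captured.
One capturing group, so `findall` returns just the captured substring from each match — 3 in all.

['hm', 'tl', 'tl']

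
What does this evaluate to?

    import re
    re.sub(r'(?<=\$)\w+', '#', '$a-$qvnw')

'$#-$#'

Because the assertion is zero-width, the text it checks is not consumed and won't appear in the result.
Each match is replaced by '#'.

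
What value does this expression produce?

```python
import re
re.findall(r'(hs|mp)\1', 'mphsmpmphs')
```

After group 1 captures some text, `\1` only succeeds where that same text appears again.
`findall` collects group 1 from the one match (1 total).

['mp']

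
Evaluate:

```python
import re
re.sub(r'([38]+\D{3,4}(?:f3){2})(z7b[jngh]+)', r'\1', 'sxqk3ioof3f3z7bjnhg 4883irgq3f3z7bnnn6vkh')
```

The pattern matches one or more of one of [38], then 3 to 4 of a non-digit, then the literal 'f3' repeated 2 times (captured); then the literal 'z7b', then one or more of one of [jngh] (captured).
Matches: at [4:19] → '3ioof3f3z7bjnhg'.
Each match is replaced using the text its own group 1 captured.

'sxqk3ioof3f3 4883irgq3f3z7bnnn6vkh'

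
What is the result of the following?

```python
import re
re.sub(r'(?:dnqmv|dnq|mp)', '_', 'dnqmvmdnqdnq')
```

'_m__'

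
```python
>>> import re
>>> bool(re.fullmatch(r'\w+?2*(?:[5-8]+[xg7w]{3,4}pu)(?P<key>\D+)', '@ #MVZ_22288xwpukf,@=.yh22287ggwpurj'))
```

False

`re.fullmatch` is like wrapping the pattern in `^…$` (in single-line mode).
Here there's no way to consume every character, so the call returns None, and `bool(None)` is False.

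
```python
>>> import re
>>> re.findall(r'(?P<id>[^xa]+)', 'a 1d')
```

This matches one or more of any character except [xa] (captured as 'id').
Scanning left to right: at [1:4] match ' 1d', group 1 = ' 1d'.
With a single group, `findall` returns only what that group captured — 1 item.

[' 1d']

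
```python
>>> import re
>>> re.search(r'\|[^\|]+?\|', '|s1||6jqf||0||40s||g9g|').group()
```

`re.search` tries every starting position until one works.
The match spans [0:4] → '|s1|'.

'|s1|'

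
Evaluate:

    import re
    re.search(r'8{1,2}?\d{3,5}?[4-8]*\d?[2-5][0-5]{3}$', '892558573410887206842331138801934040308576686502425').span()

(38, 51)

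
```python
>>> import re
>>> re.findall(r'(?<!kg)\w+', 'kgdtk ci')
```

Because the assertion is negative and zero-width, positions next to the forbidden text are skipped.
Scanning left to right: at [0:5] → 'kgdtk'; at [6:8] → 'ci'.
`findall` yields the raw match text (2 of them) because the pattern has no groups.

['kgdtk', 'ci']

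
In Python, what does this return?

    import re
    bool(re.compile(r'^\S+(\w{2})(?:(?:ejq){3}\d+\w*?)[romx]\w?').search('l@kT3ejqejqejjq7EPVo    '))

This matches anchored at the start of the string; then one or more of a non-whitespace character; then exactly 2 of a word character (captured); then the literal 'ejq' repeated 3 times, then one or more of a digit, then zero or more of a word character (lazy) (non-capturing group); then one of [romx], then optionally a word character.
Here nothing in the string fits, so the call returns None, and `bool(None)` is False.

False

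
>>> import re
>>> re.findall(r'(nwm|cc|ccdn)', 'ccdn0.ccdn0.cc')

['cc', 'cc', 'cc']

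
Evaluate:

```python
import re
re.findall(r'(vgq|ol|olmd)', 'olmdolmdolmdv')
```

['ol', 'ol', 'ol']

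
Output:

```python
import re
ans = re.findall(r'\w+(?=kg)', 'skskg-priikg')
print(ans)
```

['sks', 'prii']

The lookaround is zero-width — it requires the adjacent text to match without consuming it, so the asserted text isn't part of the match.
With no groups in the pattern, `findall` gives back each whole match — 2 here.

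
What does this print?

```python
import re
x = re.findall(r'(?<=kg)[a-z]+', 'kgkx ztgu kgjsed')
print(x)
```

The positive lookaround only admits positions where the adjacent text matches; those characters stay outside the span.
Since nothing is captured, `findall` lists the 2 matched substrings directly.

['kx', 'jsed']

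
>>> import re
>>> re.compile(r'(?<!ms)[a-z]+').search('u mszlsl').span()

`(?!…)`/`(?<!…)` only lets a position through if the neighbouring text does NOT match; no characters are consumed.
The match spans [0:1] → 'u'.

(0, 1)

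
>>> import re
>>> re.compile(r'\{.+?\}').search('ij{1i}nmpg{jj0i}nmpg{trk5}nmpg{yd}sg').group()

`re.search` tries every starting position until one works.
The match spans [2:6] → '{1i}'.

'{1i}'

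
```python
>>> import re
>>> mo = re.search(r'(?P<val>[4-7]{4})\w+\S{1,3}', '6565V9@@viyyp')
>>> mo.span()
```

This matches exactly 4 of a character in [4-7] (captured as 'val'); then one or more of a word character, then 1 to 3 of a non-whitespace character.
The match spans [0:9] → '6565V9@@v'.

(0, 9)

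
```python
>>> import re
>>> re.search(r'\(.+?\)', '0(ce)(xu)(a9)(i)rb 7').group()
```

'(ce)'

A `+?`/`*?`/`{m,n}?` starts at its minimum and grows only as far as needed for what follows to match.
`re.search` scans for the first position where the pattern succeeds.
The match spans [1:5] → '(ce)'.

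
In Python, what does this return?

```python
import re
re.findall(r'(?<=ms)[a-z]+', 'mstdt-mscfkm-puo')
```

['tdt', 'cfkm']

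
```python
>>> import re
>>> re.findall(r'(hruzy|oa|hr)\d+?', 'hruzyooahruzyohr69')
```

With a single group, `findall` returns only what that group captured — 1 item.

['hr']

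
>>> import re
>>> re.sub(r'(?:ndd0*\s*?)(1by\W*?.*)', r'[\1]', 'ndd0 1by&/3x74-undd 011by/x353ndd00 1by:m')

'[1by&/3x74-undd 011by/x353ndd00 1by:m]'

Pattern: the literal 'ndd', then zero or more of a literal '0', then zero or more of whitespace (lazy) (non-capturing group); then the literal '1by', then zero or more of a non-word character (lazy), then zero or more of any character (captured).
Matches: at [0:41] → 'ndd0 1by&/3x74-undd 011by/x353ndd00 1by:m'.
Each match is replaced using the text its own group 1 captured.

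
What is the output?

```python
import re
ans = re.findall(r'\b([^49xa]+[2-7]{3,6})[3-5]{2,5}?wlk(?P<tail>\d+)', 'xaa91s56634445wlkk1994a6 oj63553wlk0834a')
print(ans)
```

This matches a word boundary (`\b`, zero-width); then one or more of any character except [49xa], then 3 to 6 of a character in [2-7] (captured); then 2 to 5 of a character in [3-5] (lazy), then the literal 'wlk'; then one or more of a digit (captured as 'tail').
Matches: at [24:39] match ' oj63553wlk0834', groups = (' oj635', '0834').
Multiple groups make `findall` return tuples — one 2-tuple for the one match.

[(' oj635', '0834')]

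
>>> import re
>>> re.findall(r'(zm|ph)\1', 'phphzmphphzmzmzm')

['ph', 'ph', 'zm']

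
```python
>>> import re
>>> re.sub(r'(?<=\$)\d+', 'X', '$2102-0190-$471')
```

'$X-0190-$X'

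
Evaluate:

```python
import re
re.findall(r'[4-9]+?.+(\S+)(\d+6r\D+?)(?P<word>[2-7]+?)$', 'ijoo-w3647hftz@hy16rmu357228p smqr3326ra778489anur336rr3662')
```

This matches one or more of a character in [4-9] (lazy), then one or more of any character; then one or more of a non-whitespace character (captured); then one or more of a digit, then the literal '6r', then one or more of a non-digit (lazy) (captured); then one or more of a character in [2-7] (lazy) (captured as 'word'); then anchored at the end.
Walking the string: at [7:59] match '647hftz@hy16rmu357228p smqr3326ra778489anur336rr3662', groups = ('3', '36rr', '3662').
`findall` packs the 3 group values into a tuple for every match.

[('3', '36rr', '3662')]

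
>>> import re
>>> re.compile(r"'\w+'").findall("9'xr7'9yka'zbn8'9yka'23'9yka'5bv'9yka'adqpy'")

Walking the string: at [1:6] → "'xr7'"; at [10:16] → "'zbn8'"; at [20:24] → "'23'"; at [28:33] → "'5bv'"; at [37:44] → "'adqpy'".
With no groups in the pattern, `findall` gives back each whole match — 5 here.

["'xr7'", "'zbn8'", "'23'", "'5bv'", "'adqpy'"]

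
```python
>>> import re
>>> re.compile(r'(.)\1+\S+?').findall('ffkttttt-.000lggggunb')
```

['f', 't', '0', 'g']

After group 1 captures some text, `\1` only succeeds where that same text appears again.
With a single group, `findall` returns only what that group captured — 4 items.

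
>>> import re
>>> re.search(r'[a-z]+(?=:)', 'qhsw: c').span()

The `(?=…)`/`(?<=…)` assertion just peeks at neighbouring text; it doesn't advance the match position.
`re.search` tries every starting position until one works.
The match spans [0:4] → 'qhsw'.

(0, 4)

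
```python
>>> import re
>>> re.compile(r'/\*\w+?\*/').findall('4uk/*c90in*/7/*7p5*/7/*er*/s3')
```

With no groups in the pattern, `findall` gives back each whole match — 3 here.

['/*c90in*/', '/*7p5*/', '/*er*/']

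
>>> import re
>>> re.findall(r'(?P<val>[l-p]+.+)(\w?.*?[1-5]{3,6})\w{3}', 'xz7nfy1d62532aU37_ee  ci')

[('nfy1d62', '532')]

The pattern matches one or more of a character in [l-p], then one or more of any character (captured as 'val'); then optionally a word character, then zero or more of any character (lazy), then 3 to 6 of a character in [1-5] (captured); then exactly 3 of a word character.
Multiple groups make `findall` return tuples — one 2-tuple for the one match.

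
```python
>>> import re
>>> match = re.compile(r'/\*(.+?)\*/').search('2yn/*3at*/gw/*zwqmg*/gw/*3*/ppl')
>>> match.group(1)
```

The match spans [3:10] → '/*3at*/'.
Captured: group 1 = '3at'.

'3at'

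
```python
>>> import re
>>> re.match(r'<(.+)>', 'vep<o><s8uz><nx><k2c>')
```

None

`re.match` only tries the pattern at the start of the string.
Here the pattern fails at index 0, so the call returns None.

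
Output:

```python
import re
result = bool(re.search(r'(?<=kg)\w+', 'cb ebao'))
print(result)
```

False

Because the assertion is zero-width, the text it checks is not consumed and won't appear in the result.
`re.search` scans for the first position where the pattern succeeds.
Here the pattern never matches, so the call returns None, and `bool(None)` is False.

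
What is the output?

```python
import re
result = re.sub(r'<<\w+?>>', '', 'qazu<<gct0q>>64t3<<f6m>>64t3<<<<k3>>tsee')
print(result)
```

qazu64t364t3<<tsee

`sub` substitutes '' at each match site.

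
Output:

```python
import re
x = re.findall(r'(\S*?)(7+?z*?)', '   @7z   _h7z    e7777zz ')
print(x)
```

[('@', '7'), ('_h', '7'), ('e', '7'), ('', '7'), ('', '7'), ('', '7')]

This matches zero or more of a non-whitespace character (lazy) (captured); then one or more of a literal '7' (lazy), then zero or more of the literal 'z' (lazy) (captured).
Lazy quantifiers expand one character at a time until the remainder of the pattern can match.
Matches: at [3:5] match '@7', groups = ('@', '7'); at [9:12] match '_h7', groups = ('_h', '7'); at [17:19] match 'e7', groups = ('e', '7'); at [19:20] match '7', groups = ('', '7'); at [20:21] match '7', groups = ('', '7'); ….
`findall` packs the 2 group values into a tuple for every match.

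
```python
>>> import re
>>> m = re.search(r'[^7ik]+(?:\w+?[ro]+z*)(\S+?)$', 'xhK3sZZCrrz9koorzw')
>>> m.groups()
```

The match spans [0:18] → 'xhK3sZZCrrz9koorzw'.
Captured: group 1 = 'w'.

('w',)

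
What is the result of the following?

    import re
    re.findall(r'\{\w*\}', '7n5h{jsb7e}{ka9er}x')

`findall` yields the raw match text (2 of them) because the pattern has no groups.

['{jsb7e}', '{ka9er}']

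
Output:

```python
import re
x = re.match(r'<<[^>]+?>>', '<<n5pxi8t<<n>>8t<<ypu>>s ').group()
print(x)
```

<<n5pxi8t<<n>>

`match` is anchored at position 0; if the pattern doesn't fit there, it returns None.
The match spans [0:14] → '<<n5pxi8t<<n>>'.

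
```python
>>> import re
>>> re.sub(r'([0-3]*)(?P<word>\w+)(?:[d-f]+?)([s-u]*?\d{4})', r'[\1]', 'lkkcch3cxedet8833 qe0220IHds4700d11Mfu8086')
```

'[] []'

Pattern: zero or more of a character in [0-3] (captured); then one or more of a word character (captured as 'word'); then one or more of a character in [d-f] (lazy) (non-capturing group); then zero or more of a character in [s-u] (lazy), then exactly 4 of a digit (captured).
Matches: at [0:17] → 'lkkcch3cxedet8833'; at [18:42] → 'qe0220IHds4700d11Mfu8086'.
The replacement refers to a captured group, so each match is rewritten using its own captured text.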